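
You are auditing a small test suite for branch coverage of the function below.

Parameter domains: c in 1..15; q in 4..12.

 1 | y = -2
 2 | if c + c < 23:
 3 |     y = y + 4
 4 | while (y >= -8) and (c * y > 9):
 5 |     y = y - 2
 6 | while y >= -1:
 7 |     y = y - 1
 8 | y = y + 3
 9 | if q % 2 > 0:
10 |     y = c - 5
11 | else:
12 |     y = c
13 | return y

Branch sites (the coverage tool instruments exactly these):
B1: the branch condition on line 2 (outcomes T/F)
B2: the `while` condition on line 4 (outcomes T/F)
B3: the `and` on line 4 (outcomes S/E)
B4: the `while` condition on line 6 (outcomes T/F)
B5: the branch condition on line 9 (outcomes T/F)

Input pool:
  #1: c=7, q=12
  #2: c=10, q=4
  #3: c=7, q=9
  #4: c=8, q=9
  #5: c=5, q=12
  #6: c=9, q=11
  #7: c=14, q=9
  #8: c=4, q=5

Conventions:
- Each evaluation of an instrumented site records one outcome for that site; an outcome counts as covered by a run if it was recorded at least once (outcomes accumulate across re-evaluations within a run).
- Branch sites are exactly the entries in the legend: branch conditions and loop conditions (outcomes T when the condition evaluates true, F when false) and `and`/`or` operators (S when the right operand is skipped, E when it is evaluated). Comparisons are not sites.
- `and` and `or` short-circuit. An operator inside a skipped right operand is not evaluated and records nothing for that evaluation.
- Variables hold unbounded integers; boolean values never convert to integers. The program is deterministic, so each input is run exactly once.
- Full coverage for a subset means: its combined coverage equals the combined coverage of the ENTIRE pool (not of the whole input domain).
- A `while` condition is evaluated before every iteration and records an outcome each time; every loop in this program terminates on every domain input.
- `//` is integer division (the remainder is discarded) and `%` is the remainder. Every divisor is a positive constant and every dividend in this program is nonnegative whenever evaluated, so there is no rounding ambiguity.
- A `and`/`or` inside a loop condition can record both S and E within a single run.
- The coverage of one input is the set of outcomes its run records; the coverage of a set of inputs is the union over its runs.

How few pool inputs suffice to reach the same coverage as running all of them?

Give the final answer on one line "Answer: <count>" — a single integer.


#1 (c=7, q=12) -> B1->T, B3->E, B2->T, B3->E, B2->F, B4->T, B4->T, B4->F, B5->F; covered: B1=T, B2=T, B2=F, B3=E, B4=T, B4=F, B5=F
#2 (c=10, q=4) -> B1->T, B3->E, B2->T, B3->E, B2->F, B4->T, B4->T, B4->F, B5->F; covered: B1=T, B2=T, B2=F, B3=E, B4=T, B4=F, B5=F
#3 (c=7, q=9) -> B1->T, B3->E, B2->T, B3->E, B2->F, B4->T, B4->T, B4->F, B5->T; covered: B1=T, B2=T, B2=F, B3=E, B4=T, B4=F, B5=T
#4 (c=8, q=9) -> B1->T, B3->E, B2->T, B3->E, B2->F, B4->T, B4->T, B4->F, B5->T; covered: B1=T, B2=T, B2=F, B3=E, B4=T, B4=F, B5=T
#5 (c=5, q=12) -> B1->T, B3->E, B2->T, B3->E, B2->F, B4->T, B4->T, B4->F, B5->F; covered: B1=T, B2=T, B2=F, B3=E, B4=T, B4=F, B5=F
#6 (c=9, q=11) -> B1->T, B3->E, B2->T, B3->E, B2->F, B4->T, B4->T, B4->F, B5->T; covered: B1=T, B2=T, B2=F, B3=E, B4=T, B4=F, B5=T
#7 (c=14, q=9) -> B1->F, B3->E, B2->F, B4->F, B5->T; covered: B1=F, B2=F, B3=E, B4=F, B5=T
#8 (c=4, q=5) -> B1->T, B3->E, B2->F, B4->T, B4->T, B4->T, B4->T, B4->F, B5->T; covered: B1=T, B2=F, B3=E, B4=T, B4=F, B5=T
pool-wide coverage (9 outcomes): B1=T, B1=F, B2=T, B2=F, B3=E, B4=T, B4=F, B5=T, B5=F
checked all size-1 subsets: none covers 9 outcomes (max 7/9)
the canonical winner is {1, 7}: size 2, full 9-outcome coverage, earliest index list among size-2 covers
Answer: 2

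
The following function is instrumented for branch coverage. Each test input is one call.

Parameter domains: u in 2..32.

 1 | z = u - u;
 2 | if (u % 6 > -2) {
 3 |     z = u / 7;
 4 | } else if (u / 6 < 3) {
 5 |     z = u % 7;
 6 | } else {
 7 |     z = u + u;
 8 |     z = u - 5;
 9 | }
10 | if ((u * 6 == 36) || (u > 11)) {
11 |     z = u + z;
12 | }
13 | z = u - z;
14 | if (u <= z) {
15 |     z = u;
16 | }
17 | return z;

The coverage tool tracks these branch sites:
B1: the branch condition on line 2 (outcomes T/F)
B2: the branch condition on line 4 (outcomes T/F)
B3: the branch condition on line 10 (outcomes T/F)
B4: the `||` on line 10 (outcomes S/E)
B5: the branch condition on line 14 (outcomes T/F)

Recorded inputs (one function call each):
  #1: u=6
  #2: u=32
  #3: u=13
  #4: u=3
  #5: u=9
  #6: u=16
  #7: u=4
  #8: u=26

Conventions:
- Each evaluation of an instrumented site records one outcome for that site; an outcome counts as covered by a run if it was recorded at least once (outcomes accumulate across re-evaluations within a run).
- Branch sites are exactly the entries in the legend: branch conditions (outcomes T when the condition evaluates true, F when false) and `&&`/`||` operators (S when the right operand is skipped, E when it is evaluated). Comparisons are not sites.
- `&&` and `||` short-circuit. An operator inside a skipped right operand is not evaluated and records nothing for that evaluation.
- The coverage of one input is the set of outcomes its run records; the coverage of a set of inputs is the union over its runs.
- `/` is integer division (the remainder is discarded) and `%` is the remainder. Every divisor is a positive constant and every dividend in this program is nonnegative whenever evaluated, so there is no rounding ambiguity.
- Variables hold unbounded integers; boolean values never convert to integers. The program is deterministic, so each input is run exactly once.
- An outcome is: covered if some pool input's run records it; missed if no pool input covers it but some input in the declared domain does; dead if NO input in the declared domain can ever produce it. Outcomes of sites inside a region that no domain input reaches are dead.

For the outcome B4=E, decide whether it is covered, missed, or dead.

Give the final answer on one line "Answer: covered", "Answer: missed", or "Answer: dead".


B4=E is recorded by pool input(s) 2, 3, 4, 5, 6, 7, 8 -> covered
Answer: covered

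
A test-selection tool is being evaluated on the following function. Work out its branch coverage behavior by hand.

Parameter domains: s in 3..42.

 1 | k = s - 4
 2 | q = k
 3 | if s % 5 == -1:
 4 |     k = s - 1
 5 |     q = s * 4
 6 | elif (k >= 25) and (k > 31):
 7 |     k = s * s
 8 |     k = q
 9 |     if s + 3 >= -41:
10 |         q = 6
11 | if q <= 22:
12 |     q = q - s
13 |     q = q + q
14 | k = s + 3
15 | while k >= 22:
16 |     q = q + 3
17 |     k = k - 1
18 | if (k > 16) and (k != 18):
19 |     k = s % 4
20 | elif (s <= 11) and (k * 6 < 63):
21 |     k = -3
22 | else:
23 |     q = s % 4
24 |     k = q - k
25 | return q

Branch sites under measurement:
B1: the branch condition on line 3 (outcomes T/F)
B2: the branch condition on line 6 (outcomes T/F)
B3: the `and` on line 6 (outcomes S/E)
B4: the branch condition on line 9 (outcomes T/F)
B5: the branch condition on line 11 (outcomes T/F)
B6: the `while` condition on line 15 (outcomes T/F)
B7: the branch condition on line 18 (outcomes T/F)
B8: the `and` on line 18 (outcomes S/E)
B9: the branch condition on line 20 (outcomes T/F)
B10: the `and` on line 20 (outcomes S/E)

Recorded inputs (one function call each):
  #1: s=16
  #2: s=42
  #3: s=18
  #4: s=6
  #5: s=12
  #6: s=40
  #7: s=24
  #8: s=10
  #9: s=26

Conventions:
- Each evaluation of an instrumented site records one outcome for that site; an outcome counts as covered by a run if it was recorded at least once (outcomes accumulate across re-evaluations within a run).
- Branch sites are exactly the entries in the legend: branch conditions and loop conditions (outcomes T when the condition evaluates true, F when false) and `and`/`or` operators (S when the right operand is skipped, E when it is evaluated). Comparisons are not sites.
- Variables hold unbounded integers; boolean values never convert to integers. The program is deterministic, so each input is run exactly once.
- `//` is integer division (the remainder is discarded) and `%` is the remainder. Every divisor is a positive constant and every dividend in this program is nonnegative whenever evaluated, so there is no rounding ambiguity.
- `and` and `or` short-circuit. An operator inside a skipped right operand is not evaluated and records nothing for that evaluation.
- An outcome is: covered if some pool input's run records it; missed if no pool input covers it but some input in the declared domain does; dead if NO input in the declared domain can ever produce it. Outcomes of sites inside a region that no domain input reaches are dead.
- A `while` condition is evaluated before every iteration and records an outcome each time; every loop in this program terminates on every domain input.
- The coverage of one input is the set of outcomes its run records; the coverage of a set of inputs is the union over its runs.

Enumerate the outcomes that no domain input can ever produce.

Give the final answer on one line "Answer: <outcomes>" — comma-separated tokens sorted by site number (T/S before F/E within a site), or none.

checking every outcome against all 40 domain inputs:
  B1=T: never recorded by any domain input -> dead
  B4=F: never recorded by any domain input -> dead
  reachable outcomes have witnesses, e.g. B1=F (e.g. s=3), B2=T (e.g. s=36), B2=F (e.g. s=3), B3=S (e.g. s=3)

Answer: B1=T, B4=F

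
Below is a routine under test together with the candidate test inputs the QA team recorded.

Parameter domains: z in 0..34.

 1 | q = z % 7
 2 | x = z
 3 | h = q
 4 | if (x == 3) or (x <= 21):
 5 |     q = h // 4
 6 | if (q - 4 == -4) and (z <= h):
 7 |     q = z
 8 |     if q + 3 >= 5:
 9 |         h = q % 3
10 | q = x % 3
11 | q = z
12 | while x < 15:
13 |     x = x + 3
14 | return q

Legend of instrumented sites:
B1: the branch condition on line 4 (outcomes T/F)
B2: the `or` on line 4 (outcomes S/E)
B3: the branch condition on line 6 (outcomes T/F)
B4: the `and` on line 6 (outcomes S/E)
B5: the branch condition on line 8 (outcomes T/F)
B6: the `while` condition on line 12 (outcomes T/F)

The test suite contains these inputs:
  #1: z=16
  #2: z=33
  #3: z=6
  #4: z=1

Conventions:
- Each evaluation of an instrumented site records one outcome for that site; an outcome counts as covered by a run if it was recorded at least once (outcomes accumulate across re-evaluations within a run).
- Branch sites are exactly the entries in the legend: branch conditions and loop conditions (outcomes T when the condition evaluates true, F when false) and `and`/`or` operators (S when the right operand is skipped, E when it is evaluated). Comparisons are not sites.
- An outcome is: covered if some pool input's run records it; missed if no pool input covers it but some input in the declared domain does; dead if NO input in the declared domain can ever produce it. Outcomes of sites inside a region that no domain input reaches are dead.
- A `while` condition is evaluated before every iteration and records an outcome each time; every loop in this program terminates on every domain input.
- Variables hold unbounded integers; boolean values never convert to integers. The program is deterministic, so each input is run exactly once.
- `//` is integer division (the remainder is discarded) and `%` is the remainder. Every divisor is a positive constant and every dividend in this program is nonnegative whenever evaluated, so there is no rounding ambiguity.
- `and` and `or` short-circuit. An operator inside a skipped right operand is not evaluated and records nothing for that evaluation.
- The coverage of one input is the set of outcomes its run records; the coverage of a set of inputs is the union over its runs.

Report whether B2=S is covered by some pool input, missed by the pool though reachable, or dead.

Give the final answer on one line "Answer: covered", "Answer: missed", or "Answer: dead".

no pool input records B2=S
but domain input (z=3) does record it -> reachable, so missed

Answer: missed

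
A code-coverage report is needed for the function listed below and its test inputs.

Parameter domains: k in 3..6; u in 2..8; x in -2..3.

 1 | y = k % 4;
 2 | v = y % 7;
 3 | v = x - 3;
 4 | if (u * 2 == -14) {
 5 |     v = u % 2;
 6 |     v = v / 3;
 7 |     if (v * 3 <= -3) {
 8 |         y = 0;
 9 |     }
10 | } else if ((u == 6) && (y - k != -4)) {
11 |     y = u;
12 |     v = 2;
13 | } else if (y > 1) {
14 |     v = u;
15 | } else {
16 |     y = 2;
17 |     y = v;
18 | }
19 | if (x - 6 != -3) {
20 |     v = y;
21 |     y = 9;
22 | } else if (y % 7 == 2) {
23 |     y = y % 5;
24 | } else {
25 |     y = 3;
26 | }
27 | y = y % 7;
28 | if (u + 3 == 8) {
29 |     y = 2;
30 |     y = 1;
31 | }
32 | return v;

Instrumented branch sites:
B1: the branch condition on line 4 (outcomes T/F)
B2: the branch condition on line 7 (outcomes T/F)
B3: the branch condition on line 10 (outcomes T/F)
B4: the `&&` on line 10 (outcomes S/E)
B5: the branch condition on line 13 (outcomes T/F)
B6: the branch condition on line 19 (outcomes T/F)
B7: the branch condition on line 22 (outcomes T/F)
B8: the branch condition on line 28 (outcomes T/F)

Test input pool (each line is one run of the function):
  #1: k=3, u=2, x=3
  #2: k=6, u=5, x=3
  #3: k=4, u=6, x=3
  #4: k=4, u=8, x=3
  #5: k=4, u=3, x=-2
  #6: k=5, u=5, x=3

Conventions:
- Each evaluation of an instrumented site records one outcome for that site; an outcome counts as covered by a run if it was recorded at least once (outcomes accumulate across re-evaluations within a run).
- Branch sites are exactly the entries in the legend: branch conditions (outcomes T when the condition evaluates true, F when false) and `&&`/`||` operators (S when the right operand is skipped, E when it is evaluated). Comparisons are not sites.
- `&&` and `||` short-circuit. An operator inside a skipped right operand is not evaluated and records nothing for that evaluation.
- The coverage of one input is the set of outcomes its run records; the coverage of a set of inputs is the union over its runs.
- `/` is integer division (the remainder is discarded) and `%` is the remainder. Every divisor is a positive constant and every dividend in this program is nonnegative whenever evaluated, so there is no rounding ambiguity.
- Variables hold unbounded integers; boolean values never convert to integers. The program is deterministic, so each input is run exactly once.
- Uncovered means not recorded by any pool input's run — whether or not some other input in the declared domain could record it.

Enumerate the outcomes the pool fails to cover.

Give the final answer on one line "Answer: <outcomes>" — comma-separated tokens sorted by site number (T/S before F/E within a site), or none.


input #1, k=3, u=2, x=3: outcomes B1=F, B3=F, B4=S, B5=T, B6=F, B7=F, B8=F
input #2, k=6, u=5, x=3: outcomes B1=F, B3=F, B4=S, B5=T, B6=F, B7=T, B8=T
input #3, k=4, u=6, x=3: outcomes B1=F, B3=F, B4=E, B5=F, B6=F, B7=F, B8=F
input #4, k=4, u=8, x=3: outcomes B1=F, B3=F, B4=S, B5=F, B6=F, B7=F, B8=F
input #5, k=4, u=3, x=-2: outcomes B1=F, B3=F, B4=S, B5=F, B6=T, B8=F
input #6, k=5, u=5, x=3: outcomes B1=F, B3=F, B4=S, B5=F, B6=F, B7=F, B8=T
union over the pool: B1=F, B3=F, B4=S, B4=E, B5=T, B5=F, B6=T, B6=F, B7=T, B7=F, B8=T, B8=F
uncovered (4 of 16): B1=T, B2=T, B2=F, B3=T
Answer: B1=T, B2=T, B2=F, B3=T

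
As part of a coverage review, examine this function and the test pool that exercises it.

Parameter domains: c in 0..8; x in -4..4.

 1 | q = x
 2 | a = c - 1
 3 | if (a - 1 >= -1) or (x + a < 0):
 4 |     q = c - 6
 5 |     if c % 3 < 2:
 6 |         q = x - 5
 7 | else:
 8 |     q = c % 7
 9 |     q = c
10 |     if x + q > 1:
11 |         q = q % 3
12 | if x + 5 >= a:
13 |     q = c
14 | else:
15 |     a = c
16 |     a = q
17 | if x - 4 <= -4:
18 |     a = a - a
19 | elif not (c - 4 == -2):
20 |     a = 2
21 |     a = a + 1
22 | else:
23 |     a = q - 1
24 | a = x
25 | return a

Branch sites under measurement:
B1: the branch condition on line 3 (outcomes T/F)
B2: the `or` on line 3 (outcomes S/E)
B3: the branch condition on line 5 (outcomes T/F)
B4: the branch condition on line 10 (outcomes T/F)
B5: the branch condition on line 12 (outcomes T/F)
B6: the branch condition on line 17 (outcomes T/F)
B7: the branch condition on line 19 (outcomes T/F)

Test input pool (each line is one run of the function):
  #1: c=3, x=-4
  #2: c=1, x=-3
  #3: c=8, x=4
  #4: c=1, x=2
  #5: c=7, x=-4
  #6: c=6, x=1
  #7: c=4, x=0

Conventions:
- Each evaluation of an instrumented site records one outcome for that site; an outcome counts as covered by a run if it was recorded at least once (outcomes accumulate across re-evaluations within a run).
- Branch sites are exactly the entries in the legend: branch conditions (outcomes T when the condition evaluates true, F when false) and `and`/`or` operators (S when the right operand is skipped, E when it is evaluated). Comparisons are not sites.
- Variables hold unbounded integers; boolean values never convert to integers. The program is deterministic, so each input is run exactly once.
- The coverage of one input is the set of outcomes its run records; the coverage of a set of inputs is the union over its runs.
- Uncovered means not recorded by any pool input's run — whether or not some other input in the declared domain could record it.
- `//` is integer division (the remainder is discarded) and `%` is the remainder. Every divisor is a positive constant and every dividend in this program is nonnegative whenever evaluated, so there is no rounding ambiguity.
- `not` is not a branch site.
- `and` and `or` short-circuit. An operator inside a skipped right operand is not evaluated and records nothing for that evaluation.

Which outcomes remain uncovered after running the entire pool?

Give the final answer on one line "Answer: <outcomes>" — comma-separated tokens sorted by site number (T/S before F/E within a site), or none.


run #1 (c=3, x=-4) runs B2->S, B1->T, B3->T, B5->F, B6->T; records B1=T, B2=S, B3=T, B5=F, B6=T
run #2 (c=1, x=-3) runs B2->S, B1->T, B3->T, B5->T, B6->T; records B1=T, B2=S, B3=T, B5=T, B6=T
run #3 (c=8, x=4) runs B2->S, B1->T, B3->F, B5->T, B6->F, B7->T; records B1=T, B2=S, B3=F, B5=T, B6=F, B7=T
run #4 (c=1, x=2) runs B2->S, B1->T, B3->T, B5->T, B6->F, B7->T; records B1=T, B2=S, B3=T, B5=T, B6=F, B7=T
run #5 (c=7, x=-4) runs B2->S, B1->T, B3->T, B5->F, B6->T; records B1=T, B2=S, B3=T, B5=F, B6=T
run #6 (c=6, x=1) runs B2->S, B1->T, B3->T, B5->T, B6->F, B7->T; records B1=T, B2=S, B3=T, B5=T, B6=F, B7=T
run #7 (c=4, x=0) runs B2->S, B1->T, B3->T, B5->T, B6->T; records B1=T, B2=S, B3=T, B5=T, B6=T
union over the pool: B1=T, B2=S, B3=T, B3=F, B5=T, B5=F, B6=T, B6=F, B7=T
uncovered (5 of 14): B1=F, B2=E, B4=T, B4=F, B7=F
Answer: B1=F, B2=E, B4=T, B4=F, B7=F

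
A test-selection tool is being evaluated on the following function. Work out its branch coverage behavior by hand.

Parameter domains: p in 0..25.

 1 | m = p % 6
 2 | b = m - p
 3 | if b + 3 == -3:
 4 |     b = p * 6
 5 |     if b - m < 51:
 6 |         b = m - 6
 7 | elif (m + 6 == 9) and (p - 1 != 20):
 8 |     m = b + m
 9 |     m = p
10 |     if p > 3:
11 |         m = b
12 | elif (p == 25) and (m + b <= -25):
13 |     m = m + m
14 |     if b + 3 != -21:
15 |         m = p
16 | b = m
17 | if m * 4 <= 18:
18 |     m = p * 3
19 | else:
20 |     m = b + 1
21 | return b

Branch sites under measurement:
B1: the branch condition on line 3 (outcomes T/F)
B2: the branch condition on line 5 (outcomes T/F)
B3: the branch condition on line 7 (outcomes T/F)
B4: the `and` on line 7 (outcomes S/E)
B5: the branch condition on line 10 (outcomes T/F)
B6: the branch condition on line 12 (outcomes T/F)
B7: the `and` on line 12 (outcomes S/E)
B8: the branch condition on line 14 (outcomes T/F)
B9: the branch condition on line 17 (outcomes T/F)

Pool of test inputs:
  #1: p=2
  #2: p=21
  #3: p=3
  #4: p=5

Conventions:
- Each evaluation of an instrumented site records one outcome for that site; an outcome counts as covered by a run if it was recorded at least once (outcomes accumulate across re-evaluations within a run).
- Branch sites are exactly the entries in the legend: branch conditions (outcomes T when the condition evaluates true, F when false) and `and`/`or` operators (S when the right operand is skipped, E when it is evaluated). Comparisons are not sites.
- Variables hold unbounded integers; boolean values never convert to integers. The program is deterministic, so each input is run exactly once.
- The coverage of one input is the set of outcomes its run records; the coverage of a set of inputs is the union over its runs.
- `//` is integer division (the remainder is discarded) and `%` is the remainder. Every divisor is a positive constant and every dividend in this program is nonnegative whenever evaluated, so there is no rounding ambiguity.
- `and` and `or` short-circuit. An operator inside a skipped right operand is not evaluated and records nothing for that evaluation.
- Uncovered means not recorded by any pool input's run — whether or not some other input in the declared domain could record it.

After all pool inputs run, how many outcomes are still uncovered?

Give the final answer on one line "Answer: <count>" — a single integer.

input #1, p=2: outcomes B1=F, B3=F, B4=S, B6=F, B7=S, B9=T
input #2, p=21: outcomes B1=F, B3=F, B4=E, B6=F, B7=S, B9=T
input #3, p=3: outcomes B1=F, B3=T, B4=E, B5=F, B9=T
input #4, p=5: outcomes B1=F, B3=F, B4=S, B6=F, B7=S, B9=F
union over the pool: B1=F, B3=T, B3=F, B4=S, B4=E, B5=F, B6=F, B7=S, B9=T, B9=F
uncovered (8 of 18): B1=T, B2=T, B2=F, B5=T, B6=T, B7=E, B8=T, B8=F

Answer: 8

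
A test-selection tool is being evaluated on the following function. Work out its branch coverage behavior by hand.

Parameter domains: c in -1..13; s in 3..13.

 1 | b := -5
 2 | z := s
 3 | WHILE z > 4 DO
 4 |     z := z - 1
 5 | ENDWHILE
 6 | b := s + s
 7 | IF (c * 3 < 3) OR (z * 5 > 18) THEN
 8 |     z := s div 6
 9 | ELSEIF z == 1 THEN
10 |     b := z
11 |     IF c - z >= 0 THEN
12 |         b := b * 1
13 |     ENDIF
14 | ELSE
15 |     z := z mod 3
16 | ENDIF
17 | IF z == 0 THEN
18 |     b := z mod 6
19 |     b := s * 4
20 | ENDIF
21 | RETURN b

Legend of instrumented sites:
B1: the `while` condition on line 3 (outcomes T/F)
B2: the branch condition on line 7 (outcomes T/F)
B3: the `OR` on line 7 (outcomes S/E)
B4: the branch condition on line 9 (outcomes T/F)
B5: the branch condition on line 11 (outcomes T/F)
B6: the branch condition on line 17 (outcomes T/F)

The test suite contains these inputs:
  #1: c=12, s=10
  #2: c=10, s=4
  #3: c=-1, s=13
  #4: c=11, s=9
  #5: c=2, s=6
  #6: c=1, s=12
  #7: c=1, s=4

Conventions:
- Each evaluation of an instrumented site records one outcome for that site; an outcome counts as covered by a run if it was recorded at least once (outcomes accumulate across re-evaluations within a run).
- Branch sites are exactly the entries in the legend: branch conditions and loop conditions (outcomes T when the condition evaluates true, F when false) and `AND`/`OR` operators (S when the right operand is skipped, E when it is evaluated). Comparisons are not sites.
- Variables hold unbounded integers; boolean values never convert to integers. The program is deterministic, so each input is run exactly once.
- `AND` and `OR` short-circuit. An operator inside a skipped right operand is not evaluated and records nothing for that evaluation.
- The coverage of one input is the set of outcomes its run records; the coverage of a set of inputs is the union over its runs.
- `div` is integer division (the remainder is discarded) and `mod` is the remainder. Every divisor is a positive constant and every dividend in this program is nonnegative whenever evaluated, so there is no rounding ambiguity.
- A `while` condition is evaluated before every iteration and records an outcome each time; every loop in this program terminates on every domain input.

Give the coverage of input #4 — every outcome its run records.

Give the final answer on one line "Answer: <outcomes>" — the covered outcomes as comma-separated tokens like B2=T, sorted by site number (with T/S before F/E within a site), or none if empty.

Simulating input #4 (c=11, s=9) step by step:
  B1->T, B1->T, B1->T, B1->T, B1->T, B1->F, B3->E, B2->T, B6->F
as a set, this run covers: B1=T, B1=F, B2=T, B3=E, B6=F

Answer: B1=T, B1=F, B2=T, B3=E, B6=F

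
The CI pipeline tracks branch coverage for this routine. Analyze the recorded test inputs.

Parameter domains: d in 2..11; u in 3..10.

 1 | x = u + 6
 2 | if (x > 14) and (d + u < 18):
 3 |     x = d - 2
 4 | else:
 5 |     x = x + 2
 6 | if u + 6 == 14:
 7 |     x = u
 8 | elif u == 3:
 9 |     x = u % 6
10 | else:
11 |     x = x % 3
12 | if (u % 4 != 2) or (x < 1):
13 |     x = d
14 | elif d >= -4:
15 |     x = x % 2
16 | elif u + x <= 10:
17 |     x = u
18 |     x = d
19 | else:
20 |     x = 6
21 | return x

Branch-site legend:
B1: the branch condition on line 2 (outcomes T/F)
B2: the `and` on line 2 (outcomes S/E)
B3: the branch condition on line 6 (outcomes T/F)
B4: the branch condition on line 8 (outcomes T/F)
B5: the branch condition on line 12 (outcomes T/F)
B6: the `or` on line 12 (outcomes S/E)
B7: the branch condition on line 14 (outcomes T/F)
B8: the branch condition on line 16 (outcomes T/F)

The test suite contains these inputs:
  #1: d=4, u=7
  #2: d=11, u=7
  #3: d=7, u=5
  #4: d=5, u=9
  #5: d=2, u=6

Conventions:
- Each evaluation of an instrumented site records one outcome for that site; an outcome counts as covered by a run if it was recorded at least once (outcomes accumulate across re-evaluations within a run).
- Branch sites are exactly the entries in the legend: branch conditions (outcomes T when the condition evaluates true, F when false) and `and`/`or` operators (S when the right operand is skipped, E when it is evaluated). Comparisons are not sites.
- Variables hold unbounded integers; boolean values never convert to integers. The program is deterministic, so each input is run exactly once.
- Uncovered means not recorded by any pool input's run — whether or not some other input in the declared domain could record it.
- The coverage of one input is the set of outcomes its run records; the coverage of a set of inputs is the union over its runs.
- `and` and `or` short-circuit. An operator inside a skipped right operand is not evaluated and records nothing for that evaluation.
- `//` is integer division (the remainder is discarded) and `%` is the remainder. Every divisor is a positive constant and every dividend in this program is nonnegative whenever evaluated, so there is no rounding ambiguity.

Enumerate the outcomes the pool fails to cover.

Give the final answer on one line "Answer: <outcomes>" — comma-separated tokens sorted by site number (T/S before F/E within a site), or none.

run #1 (d=4, u=7) runs B2->S, B1->F, B3->F, B4->F, B6->S, B5->T; records B1=F, B2=S, B3=F, B4=F, B5=T, B6=S
run #2 (d=11, u=7) runs B2->S, B1->F, B3->F, B4->F, B6->S, B5->T; records B1=F, B2=S, B3=F, B4=F, B5=T, B6=S
run #3 (d=7, u=5) runs B2->S, B1->F, B3->F, B4->F, B6->S, B5->T; records B1=F, B2=S, B3=F, B4=F, B5=T, B6=S
run #4 (d=5, u=9) runs B2->E, B1->T, B3->F, B4->F, B6->S, B5->T; records B1=T, B2=E, B3=F, B4=F, B5=T, B6=S
run #5 (d=2, u=6) runs B2->S, B1->F, B3->F, B4->F, B6->E, B5->F, B7->T; records B1=F, B2=S, B3=F, B4=F, B5=F, B6=E, B7=T
union over the pool: B1=T, B1=F, B2=S, B2=E, B3=F, B4=F, B5=T, B5=F, B6=S, B6=E, B7=T
uncovered (5 of 16): B3=T, B4=T, B7=F, B8=T, B8=F

Answer: B3=T, B4=T, B7=F, B8=T, B8=F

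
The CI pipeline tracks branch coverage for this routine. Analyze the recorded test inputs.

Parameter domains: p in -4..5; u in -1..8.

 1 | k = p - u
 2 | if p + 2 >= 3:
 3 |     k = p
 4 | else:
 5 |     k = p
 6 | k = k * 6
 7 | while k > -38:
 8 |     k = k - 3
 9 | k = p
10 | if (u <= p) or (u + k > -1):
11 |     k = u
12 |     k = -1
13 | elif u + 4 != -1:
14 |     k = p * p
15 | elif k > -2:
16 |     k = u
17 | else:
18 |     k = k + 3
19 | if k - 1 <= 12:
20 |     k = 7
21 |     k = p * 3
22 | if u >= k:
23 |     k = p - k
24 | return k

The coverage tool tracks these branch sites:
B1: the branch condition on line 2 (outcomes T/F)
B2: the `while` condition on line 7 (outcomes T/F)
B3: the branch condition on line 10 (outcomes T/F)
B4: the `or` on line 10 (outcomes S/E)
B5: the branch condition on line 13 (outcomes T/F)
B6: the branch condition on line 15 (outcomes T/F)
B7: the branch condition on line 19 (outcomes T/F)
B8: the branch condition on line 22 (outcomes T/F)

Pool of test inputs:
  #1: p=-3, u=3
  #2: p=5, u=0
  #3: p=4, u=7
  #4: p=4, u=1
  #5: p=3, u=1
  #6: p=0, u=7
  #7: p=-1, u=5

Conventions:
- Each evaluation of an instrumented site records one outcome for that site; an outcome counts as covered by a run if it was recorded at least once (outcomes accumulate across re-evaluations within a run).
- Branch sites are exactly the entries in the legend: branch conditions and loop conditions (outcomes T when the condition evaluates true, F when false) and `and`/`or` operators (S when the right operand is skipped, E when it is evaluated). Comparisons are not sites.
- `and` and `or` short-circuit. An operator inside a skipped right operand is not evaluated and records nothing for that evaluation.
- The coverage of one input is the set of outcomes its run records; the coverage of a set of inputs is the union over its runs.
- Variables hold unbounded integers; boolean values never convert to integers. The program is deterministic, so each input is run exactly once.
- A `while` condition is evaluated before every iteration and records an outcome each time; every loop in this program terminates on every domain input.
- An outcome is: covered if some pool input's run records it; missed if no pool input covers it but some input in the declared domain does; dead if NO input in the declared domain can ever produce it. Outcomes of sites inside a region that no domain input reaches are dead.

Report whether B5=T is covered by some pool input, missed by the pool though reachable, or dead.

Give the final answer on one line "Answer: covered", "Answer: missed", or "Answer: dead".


no pool input records B5=T
but domain input (p=-4, u=-1) does record it -> reachable, so missed
Answer: missed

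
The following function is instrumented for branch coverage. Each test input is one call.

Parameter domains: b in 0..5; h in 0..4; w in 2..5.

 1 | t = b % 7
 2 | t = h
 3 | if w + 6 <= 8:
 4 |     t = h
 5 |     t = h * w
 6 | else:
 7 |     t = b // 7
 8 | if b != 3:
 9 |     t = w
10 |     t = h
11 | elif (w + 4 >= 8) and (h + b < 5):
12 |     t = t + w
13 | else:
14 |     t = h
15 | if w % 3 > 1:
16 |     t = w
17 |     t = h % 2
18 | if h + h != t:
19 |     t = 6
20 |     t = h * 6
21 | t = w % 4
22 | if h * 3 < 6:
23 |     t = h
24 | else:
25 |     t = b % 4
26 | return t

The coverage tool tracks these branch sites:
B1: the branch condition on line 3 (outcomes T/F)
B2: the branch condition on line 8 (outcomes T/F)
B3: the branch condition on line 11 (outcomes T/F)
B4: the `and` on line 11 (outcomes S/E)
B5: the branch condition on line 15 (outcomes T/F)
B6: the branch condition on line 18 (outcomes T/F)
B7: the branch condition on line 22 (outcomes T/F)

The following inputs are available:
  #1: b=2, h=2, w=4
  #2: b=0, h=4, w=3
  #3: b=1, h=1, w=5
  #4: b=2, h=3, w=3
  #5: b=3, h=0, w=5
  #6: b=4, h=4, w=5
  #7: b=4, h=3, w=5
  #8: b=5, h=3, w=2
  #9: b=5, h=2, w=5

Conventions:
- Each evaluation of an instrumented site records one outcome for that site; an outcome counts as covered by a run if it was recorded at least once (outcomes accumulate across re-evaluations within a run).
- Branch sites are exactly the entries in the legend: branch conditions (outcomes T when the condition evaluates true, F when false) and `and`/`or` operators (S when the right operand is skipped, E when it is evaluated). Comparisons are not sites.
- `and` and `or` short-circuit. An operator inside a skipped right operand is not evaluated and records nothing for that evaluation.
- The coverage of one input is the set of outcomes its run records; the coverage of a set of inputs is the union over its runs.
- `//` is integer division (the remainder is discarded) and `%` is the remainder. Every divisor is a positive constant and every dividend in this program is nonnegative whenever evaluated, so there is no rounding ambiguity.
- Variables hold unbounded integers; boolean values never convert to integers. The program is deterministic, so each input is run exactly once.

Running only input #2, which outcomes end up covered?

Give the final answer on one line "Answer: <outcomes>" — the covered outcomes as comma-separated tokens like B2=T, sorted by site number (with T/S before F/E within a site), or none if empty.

Event log for input #2 (b=0, h=4, w=3):
  B1->F, B2->T, B5->F, B6->T, B7->F
as a set, this run covers: B1=F, B2=T, B5=F, B6=T, B7=F

Answer: B1=F, B2=T, B5=F, B6=T, B7=F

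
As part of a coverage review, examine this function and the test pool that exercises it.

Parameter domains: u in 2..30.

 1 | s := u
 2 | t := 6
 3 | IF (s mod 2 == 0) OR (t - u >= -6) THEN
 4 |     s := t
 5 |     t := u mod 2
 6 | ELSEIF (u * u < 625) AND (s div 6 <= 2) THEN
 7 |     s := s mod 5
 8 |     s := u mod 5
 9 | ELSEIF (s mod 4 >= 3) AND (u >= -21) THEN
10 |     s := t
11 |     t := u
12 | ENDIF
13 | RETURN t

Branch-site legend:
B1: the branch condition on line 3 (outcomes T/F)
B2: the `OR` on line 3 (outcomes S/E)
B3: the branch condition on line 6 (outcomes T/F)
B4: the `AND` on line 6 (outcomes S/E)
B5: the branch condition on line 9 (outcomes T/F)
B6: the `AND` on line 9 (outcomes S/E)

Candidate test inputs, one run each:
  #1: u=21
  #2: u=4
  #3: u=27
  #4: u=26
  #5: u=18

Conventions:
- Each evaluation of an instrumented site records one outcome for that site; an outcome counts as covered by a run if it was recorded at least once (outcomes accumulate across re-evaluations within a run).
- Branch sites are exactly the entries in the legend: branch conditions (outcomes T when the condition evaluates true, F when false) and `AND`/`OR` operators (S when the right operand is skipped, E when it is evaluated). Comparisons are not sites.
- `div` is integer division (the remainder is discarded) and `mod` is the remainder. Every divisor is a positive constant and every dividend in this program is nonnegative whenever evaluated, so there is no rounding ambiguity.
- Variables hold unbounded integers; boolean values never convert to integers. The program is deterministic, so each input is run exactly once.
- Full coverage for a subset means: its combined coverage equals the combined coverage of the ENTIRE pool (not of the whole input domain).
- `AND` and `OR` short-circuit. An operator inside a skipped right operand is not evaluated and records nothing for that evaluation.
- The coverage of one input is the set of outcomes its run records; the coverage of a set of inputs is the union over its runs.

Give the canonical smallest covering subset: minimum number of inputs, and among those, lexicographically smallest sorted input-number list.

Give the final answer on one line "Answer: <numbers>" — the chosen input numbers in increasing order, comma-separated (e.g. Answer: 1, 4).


#1 (u=21) -> covered: B1=F, B2=E, B3=F, B4=E, B5=F, B6=S
#2 (u=4) -> covered: B1=T, B2=S
#3 (u=27) -> covered: B1=F, B2=E, B3=F, B4=S, B5=T, B6=E
#4 (u=26) -> covered: B1=T, B2=S
#5 (u=18) -> covered: B1=T, B2=S
together the pool reaches 11 outcomes: B1=T, B1=F, B2=S, B2=E, B3=F, B4=S, B4=E, B5=T, B5=F, B6=S, B6=E
no size-1 subset reaches all 11 outcomes (best union: 6/11)
no size-2 subset reaches all 11 outcomes (best union: 9/11)
inputs {1, 2, 3} (size 3) cover everything; no size-3 subset with a lexicographically smaller index list covers all 11
Answer: 1, 2, 3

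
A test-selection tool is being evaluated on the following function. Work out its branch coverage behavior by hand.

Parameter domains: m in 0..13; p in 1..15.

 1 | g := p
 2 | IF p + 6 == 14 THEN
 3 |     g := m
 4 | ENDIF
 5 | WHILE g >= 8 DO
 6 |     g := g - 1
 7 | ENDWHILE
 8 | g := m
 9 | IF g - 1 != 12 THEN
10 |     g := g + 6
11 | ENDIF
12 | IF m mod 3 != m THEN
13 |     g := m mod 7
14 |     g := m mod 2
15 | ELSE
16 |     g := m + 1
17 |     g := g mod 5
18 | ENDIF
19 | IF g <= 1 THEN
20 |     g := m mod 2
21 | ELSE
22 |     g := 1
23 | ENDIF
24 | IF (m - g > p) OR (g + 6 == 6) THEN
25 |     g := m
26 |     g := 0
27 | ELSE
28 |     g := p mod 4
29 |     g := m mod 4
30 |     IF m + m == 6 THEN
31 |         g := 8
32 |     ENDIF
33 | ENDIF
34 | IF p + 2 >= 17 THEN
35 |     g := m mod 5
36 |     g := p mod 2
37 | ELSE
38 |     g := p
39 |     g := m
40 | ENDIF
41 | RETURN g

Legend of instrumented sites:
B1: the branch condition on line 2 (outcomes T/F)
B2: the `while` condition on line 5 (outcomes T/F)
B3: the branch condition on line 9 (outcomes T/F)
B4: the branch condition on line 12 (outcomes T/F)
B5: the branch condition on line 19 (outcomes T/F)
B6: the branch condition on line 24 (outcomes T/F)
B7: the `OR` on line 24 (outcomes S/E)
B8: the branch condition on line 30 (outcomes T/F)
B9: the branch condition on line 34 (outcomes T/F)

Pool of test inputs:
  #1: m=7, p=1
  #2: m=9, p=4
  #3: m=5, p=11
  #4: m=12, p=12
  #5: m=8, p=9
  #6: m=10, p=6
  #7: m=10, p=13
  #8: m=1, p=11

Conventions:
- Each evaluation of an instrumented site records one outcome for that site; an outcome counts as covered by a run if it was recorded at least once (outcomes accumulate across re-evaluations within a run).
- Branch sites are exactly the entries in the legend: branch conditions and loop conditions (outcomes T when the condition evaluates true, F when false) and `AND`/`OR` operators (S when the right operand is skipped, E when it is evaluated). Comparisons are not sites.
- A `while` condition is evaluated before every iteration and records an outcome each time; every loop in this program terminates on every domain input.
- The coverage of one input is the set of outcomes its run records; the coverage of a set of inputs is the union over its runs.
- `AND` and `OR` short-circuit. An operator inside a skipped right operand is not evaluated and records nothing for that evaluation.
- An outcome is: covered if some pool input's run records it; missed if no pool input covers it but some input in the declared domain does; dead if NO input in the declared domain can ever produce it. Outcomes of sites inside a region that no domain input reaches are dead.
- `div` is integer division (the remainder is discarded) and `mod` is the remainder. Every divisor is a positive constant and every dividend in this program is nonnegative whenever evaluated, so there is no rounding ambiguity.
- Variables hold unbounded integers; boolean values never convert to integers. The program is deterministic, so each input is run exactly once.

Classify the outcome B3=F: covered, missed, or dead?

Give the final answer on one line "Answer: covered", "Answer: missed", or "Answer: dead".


no pool input records B3=F
but domain input (m=13, p=1) does record it -> reachable, so missed
Answer: missed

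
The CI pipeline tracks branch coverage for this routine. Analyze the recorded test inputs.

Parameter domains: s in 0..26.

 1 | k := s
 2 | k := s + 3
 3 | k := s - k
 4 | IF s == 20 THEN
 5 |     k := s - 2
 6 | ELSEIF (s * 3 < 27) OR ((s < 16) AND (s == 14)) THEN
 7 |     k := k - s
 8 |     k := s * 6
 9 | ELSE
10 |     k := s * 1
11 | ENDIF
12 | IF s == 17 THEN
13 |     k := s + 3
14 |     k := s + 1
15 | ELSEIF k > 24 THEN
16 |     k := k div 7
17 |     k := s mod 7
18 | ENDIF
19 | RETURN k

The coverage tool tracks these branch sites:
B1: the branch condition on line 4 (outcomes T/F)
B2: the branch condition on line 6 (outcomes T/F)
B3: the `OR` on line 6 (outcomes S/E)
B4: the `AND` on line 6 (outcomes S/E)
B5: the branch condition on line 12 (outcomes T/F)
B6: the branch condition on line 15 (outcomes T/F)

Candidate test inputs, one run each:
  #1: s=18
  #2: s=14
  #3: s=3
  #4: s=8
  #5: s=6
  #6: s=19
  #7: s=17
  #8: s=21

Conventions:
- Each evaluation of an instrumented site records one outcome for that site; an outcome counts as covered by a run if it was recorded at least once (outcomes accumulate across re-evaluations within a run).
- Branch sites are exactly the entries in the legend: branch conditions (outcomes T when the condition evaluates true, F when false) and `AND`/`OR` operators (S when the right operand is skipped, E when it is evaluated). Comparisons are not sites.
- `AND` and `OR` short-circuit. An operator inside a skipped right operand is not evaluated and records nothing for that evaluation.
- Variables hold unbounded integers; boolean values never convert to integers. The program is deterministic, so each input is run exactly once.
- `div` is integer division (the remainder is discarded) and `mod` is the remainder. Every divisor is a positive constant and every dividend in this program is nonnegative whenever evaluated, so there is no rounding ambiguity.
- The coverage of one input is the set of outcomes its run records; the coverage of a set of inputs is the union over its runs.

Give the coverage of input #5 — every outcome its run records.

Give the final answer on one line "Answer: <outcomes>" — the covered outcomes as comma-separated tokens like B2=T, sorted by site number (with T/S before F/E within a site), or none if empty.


Running input #5 (s=6), event by event:
  B1->F, B3->S, B2->T, B5->F, B6->T
deduplicating events, the covered set is: B1=F, B2=T, B3=S, B5=F, B6=T
Answer: B1=F, B2=T, B3=S, B5=F, B6=T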